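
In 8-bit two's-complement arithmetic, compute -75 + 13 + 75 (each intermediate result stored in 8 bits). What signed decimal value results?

-75 + 13 = -62 (11000010)
-62 + 75 = 13 (00001101)

13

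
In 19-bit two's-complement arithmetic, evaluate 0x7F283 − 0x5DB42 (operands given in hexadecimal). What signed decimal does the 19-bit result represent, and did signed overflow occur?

137025; no overflow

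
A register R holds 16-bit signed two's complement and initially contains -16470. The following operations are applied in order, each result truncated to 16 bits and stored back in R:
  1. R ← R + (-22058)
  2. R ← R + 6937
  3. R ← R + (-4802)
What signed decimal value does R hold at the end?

29143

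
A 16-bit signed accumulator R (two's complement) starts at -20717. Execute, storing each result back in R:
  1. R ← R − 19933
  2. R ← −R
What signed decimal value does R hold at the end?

-24886

Start: R = -20717 = 1010111100010011.
R = -20717 − 19933 = -40650; wraps to 24886 = 0110000100110110
R = −(24886) = -24886 = 1001111011001010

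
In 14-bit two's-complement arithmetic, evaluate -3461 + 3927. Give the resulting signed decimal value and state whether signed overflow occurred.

-3461 → 11001001111011
3927 → 00111101010111
  11001001111011
+ 00111101010111
= 00000111010010  (discard carry-out 1)
Result 00000111010010: MSB = 0 → value 466.
Addends have opposite signs, so signed overflow cannot occur.

466; no overflow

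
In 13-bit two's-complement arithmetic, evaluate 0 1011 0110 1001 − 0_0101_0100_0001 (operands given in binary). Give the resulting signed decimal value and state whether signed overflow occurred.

0 1011 0110 1001 → 0101101101001 = 2921 (signed)
0_0101_0100_0001 → 0010101000001 = 1345 (signed)
Subtract via negate-and-add: invert 0010101000001 + 1 = 1101010111111 (i.e. -1345).
  0101101101001
+ 1101010111111
= 0011000101000  (discard carry-out 1)
Result 0011000101000: MSB = 0 → value 1576.
Addends (after negating the subtrahend) have opposite signs, so signed overflow cannot occur.

1576; no overflow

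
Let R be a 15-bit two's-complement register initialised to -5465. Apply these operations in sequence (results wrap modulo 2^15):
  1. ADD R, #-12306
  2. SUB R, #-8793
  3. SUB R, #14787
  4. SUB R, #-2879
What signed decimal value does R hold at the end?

Start: R = -5465 = 110101010100111.
R = -5465 + (-12306) = -17771; wraps to 14997 = 011101010010101
R = 14997 − (-8793) = 23790; wraps to -8978 = 101110011101110
R = -8978 − 14787 = -23765; wraps to 9003 = 010001100101011
R = 9003 − (-2879) = 11882 = 010111001101010

11882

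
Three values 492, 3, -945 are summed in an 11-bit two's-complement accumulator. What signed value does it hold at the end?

492 + 3 = 495 (00111101111)
495 + (-945) = -450 (11000111110)

-450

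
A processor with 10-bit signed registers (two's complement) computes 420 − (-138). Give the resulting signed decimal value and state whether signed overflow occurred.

-466; overflow

420 → 0110100100
-138 → 1101110110
Subtract via negate-and-add: invert 1101110110 + 1 = 0010001010 (i.e. 138).
  0110100100
+ 0010001010
= 1000101110
Result 1000101110: MSB = 1 → 558 − 1024 = -466.
Both addends (after negating the subtrahend) are non-negative but the stored result is negative: signed overflow. The true value 420 − (-138) = 558 lies outside [-512, 511].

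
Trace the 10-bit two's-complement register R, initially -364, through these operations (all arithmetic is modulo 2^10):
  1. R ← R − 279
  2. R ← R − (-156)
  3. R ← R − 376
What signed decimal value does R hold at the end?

161

Start: R = -364 = 1010010100.
R = -364 − 279 = -643; wraps to 381 = 0101111101
R = 381 − (-156) = 537; wraps to -487 = 1000011001
R = -487 − 376 = -863; wraps to 161 = 0010100001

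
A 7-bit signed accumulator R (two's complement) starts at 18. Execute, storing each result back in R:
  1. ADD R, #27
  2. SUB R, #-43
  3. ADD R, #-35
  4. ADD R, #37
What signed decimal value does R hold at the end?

-38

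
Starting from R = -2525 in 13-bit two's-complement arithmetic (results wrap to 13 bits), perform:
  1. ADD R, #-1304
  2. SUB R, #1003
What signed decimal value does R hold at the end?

Start: R = -2525 = 1011000100011.
R = -2525 + (-1304) = -3829 = 1000100001011
R = -3829 − 1003 = -4832; wraps to 3360 = 0110100100000

3360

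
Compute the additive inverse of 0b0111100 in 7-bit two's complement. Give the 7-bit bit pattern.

1000100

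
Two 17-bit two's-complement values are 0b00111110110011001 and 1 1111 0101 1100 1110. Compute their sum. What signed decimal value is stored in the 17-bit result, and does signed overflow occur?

0b00111110110011001 → 00111110110011001 = 32153 (signed)
1 1111 0101 1100 1110 → 11111010111001110 = -2610 (signed)
  00111110110011001
+ 11111010111001110
= 00111001101100111  (discard carry-out 1)
Result 00111001101100111: MSB = 0 → value 29543.
Addends have opposite signs, so signed overflow cannot occur.

29543; no overflow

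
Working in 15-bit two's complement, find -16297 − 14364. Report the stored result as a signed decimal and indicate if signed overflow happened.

-16297 → 100000001010111
14364 → 011100000011100
Subtract via negate-and-add: invert 011100000011100 + 1 = 100011111100100 (i.e. -14364).
  100000001010111
+ 100011111100100
= 000100000111011  (discard carry-out 1)
Result 000100000111011: MSB = 0 → value 2107.
Both addends (after negating the subtrahend) are negative but the stored result is non-negative: signed overflow. The true value -16297 − 14364 = -30661 lies outside [-16384, 16383].

2107; overflow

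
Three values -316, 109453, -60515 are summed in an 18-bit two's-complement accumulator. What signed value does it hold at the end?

48622

-316 + 109453 = 109137 (011010101001010001)
109137 + (-60515) = 48622 (001011110111101110)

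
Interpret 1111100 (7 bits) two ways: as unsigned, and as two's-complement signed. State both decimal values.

Unsigned: 1111100 = 124.
Signed: MSB=1 → 124 − 128 = -4.

unsigned = 124, signed = -4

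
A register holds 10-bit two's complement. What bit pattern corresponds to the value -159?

1101100001

|-159| = 159 = 0010011111 in 10 bits.
Invert the bits: 1101100000. Add 1: 1101100001.
Check: 1101100001 reads as 865 − 1024 = -159.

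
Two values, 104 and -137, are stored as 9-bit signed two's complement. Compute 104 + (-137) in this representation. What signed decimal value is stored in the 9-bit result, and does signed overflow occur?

-33; no overflow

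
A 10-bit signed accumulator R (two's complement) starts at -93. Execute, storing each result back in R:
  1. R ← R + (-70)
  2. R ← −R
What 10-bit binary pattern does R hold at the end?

0010100011

Start: R = -93 = 1110100011.
R = -93 + (-70) = -163 = 1101011101
R = −(-163) = 163 = 0010100011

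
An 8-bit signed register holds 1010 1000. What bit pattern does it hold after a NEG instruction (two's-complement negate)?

Invert: 01010111. Add 1: 01011000.

01011000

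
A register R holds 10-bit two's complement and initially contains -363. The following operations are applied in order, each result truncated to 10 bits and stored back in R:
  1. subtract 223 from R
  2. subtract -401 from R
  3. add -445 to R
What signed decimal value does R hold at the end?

394

Start: R = -363 = 1010010101.
R = -363 − 223 = -586; wraps to 438 = 0110110110
R = 438 − (-401) = 839; wraps to -185 = 1101000111
R = -185 + (-445) = -630; wraps to 394 = 0110001010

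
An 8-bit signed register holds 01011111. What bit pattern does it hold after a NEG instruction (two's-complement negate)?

10100001

Invert: 10100000. Add 1: 10100001.
Check: 01011111 = 95, 10100001 = -95.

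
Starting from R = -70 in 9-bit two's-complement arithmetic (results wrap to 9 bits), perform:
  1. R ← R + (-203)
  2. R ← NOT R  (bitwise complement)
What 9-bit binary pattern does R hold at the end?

100010000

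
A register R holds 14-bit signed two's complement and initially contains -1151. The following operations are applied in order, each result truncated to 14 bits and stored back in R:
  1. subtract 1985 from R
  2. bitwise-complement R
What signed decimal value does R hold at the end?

3135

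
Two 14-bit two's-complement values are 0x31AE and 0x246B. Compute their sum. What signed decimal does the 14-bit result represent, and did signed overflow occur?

5657; overflow

0x31AE = 11000110101110 = -3666 (signed)
0x246B = 10010001101011 = -7061 (signed)
  11000110101110
+ 10010001101011
= 01011000011001  (discard carry-out 1)
Result 01011000011001: MSB = 0 → value 5657.
Both addends are negative but the stored result is non-negative: signed overflow. The true value -3666 + (-7061) = -10727 lies outside [-8192, 8191].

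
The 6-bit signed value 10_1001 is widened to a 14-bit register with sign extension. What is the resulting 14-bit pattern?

11111111101001

MSB of 101001 is 1; replicate it into the new high bits.
11111111|101001 → 11111111101001 (still -23).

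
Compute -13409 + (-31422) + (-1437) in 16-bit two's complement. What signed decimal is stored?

-13409 + (-31422) = -44831 → wraps to 20705 (0101000011100001)
20705 + (-1437) = 19268 (0100101101000100)

19268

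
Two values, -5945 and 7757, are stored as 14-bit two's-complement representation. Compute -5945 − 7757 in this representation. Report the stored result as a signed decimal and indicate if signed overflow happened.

2682; overflow

-5945 → 10100011000111
7757 → 01111001001101
Subtract via negate-and-add: invert 01111001001101 + 1 = 10000110110011 (i.e. -7757).
  10100011000111
+ 10000110110011
= 00101001111010  (discard carry-out 1)
Result 00101001111010: MSB = 0 → value 2682.
Both addends (after negating the subtrahend) are negative but the stored result is non-negative: signed overflow. The true value -5945 − 7757 = -13702 lies outside [-8192, 8191].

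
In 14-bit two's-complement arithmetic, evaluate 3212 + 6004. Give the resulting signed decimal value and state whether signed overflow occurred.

3212 → 00110010001100
6004 → 01011101110100
  00110010001100
+ 01011101110100
= 10010000000000
Result 10010000000000: MSB = 1 → 9216 − 16384 = -7168.
Both addends are non-negative but the stored result is negative: signed overflow. The true value 3212 + 6004 = 9216 lies outside [-8192, 8191].

-7168; overflow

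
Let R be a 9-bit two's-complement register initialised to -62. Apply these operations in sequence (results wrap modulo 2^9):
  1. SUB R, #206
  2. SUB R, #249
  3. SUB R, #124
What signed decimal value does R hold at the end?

-129

Start: R = -62 = 111000010.
R = -62 − 206 = -268; wraps to 244 = 011110100
R = 244 − 249 = -5 = 111111011
R = -5 − 124 = -129 = 101111111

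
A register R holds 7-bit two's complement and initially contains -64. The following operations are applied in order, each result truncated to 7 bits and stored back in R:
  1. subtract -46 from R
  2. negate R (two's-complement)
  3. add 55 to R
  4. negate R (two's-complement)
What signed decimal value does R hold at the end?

55

Start: R = -64 = 1000000.
R = -64 − (-46) = -18 = 1101110
R = −(-18) = 18 = 0010010
R = 18 + 55 = 73; wraps to -55 = 1001001
R = −(-55) = 55 = 0110111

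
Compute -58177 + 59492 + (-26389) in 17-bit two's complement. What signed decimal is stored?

-25074

-58177 + 59492 = 1315 (00000010100100011)
1315 + (-26389) = -25074 (11001111000001110)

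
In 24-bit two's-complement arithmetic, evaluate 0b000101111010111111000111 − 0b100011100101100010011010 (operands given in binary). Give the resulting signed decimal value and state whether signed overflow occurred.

-7776467; overflow

0b000101111010111111000111 → 000101111010111111000111 = 1552327 (signed)
0b100011100101100010011010 → 100011100101100010011010 = -7448422 (signed)
Subtract via negate-and-add: invert 100011100101100010011010 + 1 = 011100011010011101100110 (i.e. 7448422).
  000101111010111111000111
+ 011100011010011101100110
= 100010010101011100101101
Result 100010010101011100101101: MSB = 1 → 9000749 − 16777216 = -7776467.
Both addends (after negating the subtrahend) are non-negative but the stored result is negative: signed overflow. The true value 1552327 − (-7448422) = 9000749 lies outside [-8388608, 8388607].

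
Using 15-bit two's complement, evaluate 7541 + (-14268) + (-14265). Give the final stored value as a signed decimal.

11776

7541 + (-14268) = -6727 (110010110111001)
-6727 + (-14265) = -20992 → wraps to 11776 (010111000000000)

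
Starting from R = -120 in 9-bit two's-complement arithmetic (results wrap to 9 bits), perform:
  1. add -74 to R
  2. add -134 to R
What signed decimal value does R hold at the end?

184

Start: R = -120 = 110001000.
R = -120 + (-74) = -194 = 100111110
R = -194 + (-134) = -328; wraps to 184 = 010111000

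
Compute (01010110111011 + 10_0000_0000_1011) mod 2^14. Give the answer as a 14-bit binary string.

  01010110111011
+ 10000000001011
= 11010111000110

11010111000110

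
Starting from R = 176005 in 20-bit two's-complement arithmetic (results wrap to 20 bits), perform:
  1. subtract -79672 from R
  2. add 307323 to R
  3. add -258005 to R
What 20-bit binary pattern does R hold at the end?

01001010011101100011

Start: R = 176005 = 00101010111110000101.
R = 176005 − (-79672) = 255677 = 00111110011010111101
R = 255677 + 307323 = 563000; wraps to -485576 = 10001001011100111000
R = -485576 + (-258005) = -743581; wraps to 304995 = 01001010011101100011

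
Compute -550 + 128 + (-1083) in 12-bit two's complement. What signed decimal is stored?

-1505

-550 + 128 = -422 (111001011010)
-422 + (-1083) = -1505 (101000011111)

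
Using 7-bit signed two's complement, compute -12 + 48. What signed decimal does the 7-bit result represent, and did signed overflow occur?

-12 → 1110100
48 → 0110000
  1110100
+ 0110000
= 0100100  (discard carry-out 1)
Result 0100100: MSB = 0 → value 36.
Addends have opposite signs, so signed overflow cannot occur.

36; no overflow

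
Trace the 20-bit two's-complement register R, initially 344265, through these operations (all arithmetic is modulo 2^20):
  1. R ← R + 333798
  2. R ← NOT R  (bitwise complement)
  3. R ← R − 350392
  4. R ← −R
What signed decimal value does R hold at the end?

-20120

Start: R = 344265 = 01010100000011001001.
R = 344265 + 333798 = 678063; wraps to -370513 = 10100101100010101111
R = NOT 10100101100010101111 = 01011010011101010000 = 370512
R = 370512 − 350392 = 20120 = 00000100111010011000
R = −(20120) = -20120 = 11111011000101101000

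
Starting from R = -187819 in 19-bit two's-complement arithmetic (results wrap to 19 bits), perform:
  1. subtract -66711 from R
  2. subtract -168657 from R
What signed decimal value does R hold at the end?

Start: R = -187819 = 1010010001001010101.
R = -187819 − (-66711) = -121108 = 1100010011011101100
R = -121108 − (-168657) = 47549 = 0001011100110111101

47549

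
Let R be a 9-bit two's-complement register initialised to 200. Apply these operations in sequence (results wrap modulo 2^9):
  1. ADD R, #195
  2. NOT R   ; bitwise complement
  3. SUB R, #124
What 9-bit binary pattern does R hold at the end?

Start: R = 200 = 011001000.
R = 200 + 195 = 395; wraps to -117 = 110001011
R = NOT 110001011 = 001110100 = 116
R = 116 − 124 = -8 = 111111000

111111000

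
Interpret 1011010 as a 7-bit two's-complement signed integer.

MSB is 1, so the value is negative.
Unsigned reading: 90. Subtract 2^7 = 128: 90 − 128 = -38.

-38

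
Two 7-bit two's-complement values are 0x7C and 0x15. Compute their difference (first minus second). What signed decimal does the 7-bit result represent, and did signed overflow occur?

-25; no overflow

0x7C = 1111100 = -4 (signed)
0x15 = 0010101 = 21 (signed)
Subtract via negate-and-add: invert 0010101 + 1 = 1101011 (i.e. -21).
  1111100
+ 1101011
= 1100111  (discard carry-out 1)
Result 1100111: MSB = 1 → 103 − 128 = -25.
Both addends (after negating the subtrahend) are negative and so is the stored result: no signed overflow.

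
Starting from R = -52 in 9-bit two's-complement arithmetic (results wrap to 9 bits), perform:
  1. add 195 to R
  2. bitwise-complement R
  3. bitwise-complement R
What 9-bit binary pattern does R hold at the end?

Start: R = -52 = 111001100.
R = -52 + 195 = 143 = 010001111
R = NOT 010001111 = 101110000 = -144
R = NOT 101110000 = 010001111 = 143

010001111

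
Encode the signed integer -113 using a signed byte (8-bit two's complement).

|-113| = 113 = 01110001 in 8 bits.
Invert the bits: 10001110. Add 1: 10001111.

10001111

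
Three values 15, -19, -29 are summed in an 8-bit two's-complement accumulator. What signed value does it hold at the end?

-33

15 + (-19) = -4 (11111100)
-4 + (-29) = -33 (11011111)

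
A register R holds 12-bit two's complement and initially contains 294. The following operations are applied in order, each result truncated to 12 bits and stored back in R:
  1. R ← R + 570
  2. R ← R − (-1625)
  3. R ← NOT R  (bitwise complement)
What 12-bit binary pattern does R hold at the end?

011001000110

Start: R = 294 = 000100100110.
R = 294 + 570 = 864 = 001101100000
R = 864 − (-1625) = 2489; wraps to -1607 = 100110111001
R = NOT 100110111001 = 011001000110 = 1606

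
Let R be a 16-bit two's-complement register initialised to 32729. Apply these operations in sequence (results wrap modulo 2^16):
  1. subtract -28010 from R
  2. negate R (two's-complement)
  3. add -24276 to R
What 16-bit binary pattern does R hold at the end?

1011001111101001

Start: R = 32729 = 0111111111011001.
R = 32729 − (-28010) = 60739; wraps to -4797 = 1110110101000011
R = −(-4797) = 4797 = 0001001010111101
R = 4797 + (-24276) = -19479 = 1011001111101001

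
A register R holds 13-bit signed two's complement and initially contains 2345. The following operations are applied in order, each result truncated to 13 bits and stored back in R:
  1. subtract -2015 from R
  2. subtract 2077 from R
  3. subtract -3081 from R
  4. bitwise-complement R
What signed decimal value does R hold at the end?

Start: R = 2345 = 0100100101001.
R = 2345 − (-2015) = 4360; wraps to -3832 = 1000100001000
R = -3832 − 2077 = -5909; wraps to 2283 = 0100011101011
R = 2283 − (-3081) = 5364; wraps to -2828 = 1010011110100
R = NOT 1010011110100 = 0101100001011 = 2827

2827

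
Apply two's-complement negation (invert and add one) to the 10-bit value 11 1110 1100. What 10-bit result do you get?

0000010100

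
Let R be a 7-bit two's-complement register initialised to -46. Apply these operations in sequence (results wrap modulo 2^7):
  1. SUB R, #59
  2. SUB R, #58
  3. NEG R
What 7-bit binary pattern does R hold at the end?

Start: R = -46 = 1010010.
R = -46 − 59 = -105; wraps to 23 = 0010111
R = 23 − 58 = -35 = 1011101
R = −(-35) = 35 = 0100011

0100011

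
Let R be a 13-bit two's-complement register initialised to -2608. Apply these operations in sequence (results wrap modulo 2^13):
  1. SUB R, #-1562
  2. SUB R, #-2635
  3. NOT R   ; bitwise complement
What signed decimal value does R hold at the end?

Start: R = -2608 = 1010111010000.
R = -2608 − (-1562) = -1046 = 1101111101010
R = -1046 − (-2635) = 1589 = 0011000110101
R = NOT 0011000110101 = 1100111001010 = -1590

-1590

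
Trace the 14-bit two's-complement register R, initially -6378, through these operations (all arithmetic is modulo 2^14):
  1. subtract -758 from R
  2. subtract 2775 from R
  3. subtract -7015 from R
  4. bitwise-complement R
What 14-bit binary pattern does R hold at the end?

00010101100011

Start: R = -6378 = 10011100010110.
R = -6378 − (-758) = -5620 = 10101000001100
R = -5620 − 2775 = -8395; wraps to 7989 = 01111100110101
R = 7989 − (-7015) = 15004; wraps to -1380 = 11101010011100
R = NOT 11101010011100 = 00010101100011 = 1379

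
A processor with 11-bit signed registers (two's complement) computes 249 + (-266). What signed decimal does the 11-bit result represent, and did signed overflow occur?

-17; no overflow

249 → 00011111001
-266 → 11011110110
  00011111001
+ 11011110110
= 11111101111
Result 11111101111: MSB = 1 → 2031 − 2048 = -17.
Addends have opposite signs, so signed overflow cannot occur.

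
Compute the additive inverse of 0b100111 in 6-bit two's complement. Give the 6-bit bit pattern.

Invert: 011000. Add 1: 011001.

011001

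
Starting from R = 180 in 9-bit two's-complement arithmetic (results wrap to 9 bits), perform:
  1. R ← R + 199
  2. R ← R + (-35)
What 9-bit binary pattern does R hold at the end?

101011000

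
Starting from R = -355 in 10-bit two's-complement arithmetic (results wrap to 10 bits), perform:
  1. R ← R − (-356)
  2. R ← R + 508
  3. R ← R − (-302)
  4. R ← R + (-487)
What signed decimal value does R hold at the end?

Start: R = -355 = 1010011101.
R = -355 − (-356) = 1 = 0000000001
R = 1 + 508 = 509 = 0111111101
R = 509 − (-302) = 811; wraps to -213 = 1100101011
R = -213 + (-487) = -700; wraps to 324 = 0101000100

324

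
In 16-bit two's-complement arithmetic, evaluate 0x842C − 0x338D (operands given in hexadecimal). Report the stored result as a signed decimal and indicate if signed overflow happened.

0x842C = 1000010000101100 = -31700 (signed)
0x338D = 0011001110001101 = 13197 (signed)
Subtract via negate-and-add: invert 0011001110001101 + 1 = 1100110001110011 (i.e. -13197).
  1000010000101100
+ 1100110001110011
= 0101000010011111  (discard carry-out 1)
Result 0101000010011111: MSB = 0 → value 20639.
Both addends (after negating the subtrahend) are negative but the stored result is non-negative: signed overflow. The true value -31700 − 13197 = -44897 lies outside [-32768, 32767].

20639; overflow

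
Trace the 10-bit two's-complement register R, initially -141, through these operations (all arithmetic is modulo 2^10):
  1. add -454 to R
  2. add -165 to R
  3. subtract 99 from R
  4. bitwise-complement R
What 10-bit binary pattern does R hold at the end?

1101011010

Start: R = -141 = 1101110011.
R = -141 + (-454) = -595; wraps to 429 = 0110101101
R = 429 + (-165) = 264 = 0100001000
R = 264 − 99 = 165 = 0010100101
R = NOT 0010100101 = 1101011010 = -166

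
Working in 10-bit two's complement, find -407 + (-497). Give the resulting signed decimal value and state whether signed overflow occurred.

120; overflow

-407 → 1001101001
-497 → 1000001111
  1001101001
+ 1000001111
= 0001111000  (discard carry-out 1)
Result 0001111000: MSB = 0 → value 120.
Both addends are negative but the stored result is non-negative: signed overflow. The true value -407 + (-497) = -904 lies outside [-512, 511].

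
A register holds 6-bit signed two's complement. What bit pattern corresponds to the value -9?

110111

|-9| = 9 = 001001 in 6 bits.
Invert the bits: 110110. Add 1: 110111.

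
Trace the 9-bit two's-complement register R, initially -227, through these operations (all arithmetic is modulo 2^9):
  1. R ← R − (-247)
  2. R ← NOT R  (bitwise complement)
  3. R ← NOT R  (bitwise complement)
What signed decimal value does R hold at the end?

Start: R = -227 = 100011101.
R = -227 − (-247) = 20 = 000010100
R = NOT 000010100 = 111101011 = -21
R = NOT 111101011 = 000010100 = 20

20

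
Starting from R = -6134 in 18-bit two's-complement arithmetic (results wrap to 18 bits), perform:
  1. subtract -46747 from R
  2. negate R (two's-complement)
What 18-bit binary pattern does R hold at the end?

Start: R = -6134 = 111110100000001010.
R = -6134 − (-46747) = 40613 = 001001111010100101
R = −(40613) = -40613 = 110110000101011011

110110000101011011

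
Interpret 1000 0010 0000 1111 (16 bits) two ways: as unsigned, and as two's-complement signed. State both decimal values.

Unsigned: 1000001000001111 = 33295.
Signed: MSB=1 → 33295 − 65536 = -32241.

unsigned = 33295, signed = -32241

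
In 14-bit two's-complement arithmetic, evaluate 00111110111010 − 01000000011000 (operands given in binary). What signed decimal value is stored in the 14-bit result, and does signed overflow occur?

-94; no overflow

00111110111010 = 4026 (signed)
01000000011000 = 4120 (signed)
Subtract via negate-and-add: invert 01000000011000 + 1 = 10111111101000 (i.e. -4120).
  00111110111010
+ 10111111101000
= 11111110100010
Result 11111110100010: MSB = 1 → 16290 − 16384 = -94.
Addends (after negating the subtrahend) have opposite signs, so signed overflow cannot occur.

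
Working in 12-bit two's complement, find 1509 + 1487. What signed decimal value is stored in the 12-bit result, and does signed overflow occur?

1509 → 010111100101
1487 → 010111001111
  010111100101
+ 010111001111
= 101110110100
Result 101110110100: MSB = 1 → 2996 − 4096 = -1100.
Both addends are non-negative but the stored result is negative: signed overflow. The true value 1509 + 1487 = 2996 lies outside [-2048, 2047].

-1100; overflow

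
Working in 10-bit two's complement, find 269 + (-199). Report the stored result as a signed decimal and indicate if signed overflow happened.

70; no overflow

269 → 0100001101
-199 → 1100111001
  0100001101
+ 1100111001
= 0001000110  (discard carry-out 1)
Result 0001000110: MSB = 0 → value 70.
Addends have opposite signs, so signed overflow cannot occur.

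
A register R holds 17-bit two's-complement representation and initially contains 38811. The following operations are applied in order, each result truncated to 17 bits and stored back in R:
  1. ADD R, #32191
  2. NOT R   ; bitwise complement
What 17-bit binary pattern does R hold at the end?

Start: R = 38811 = 01001011110011011.
R = 38811 + 32191 = 71002; wraps to -60070 = 10001010101011010
R = NOT 10001010101011010 = 01110101010100101 = 60069

01110101010100101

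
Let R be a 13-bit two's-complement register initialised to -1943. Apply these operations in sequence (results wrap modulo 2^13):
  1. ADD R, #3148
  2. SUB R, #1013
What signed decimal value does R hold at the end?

192

Start: R = -1943 = 1100001101001.
R = -1943 + 3148 = 1205 = 0010010110101
R = 1205 − 1013 = 192 = 0000011000000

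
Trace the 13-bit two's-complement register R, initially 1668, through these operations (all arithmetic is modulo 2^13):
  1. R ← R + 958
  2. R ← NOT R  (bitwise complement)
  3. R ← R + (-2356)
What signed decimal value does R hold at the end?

3209

Start: R = 1668 = 0011010000100.
R = 1668 + 958 = 2626 = 0101001000010
R = NOT 0101001000010 = 1010110111101 = -2627
R = -2627 + (-2356) = -4983; wraps to 3209 = 0110010001001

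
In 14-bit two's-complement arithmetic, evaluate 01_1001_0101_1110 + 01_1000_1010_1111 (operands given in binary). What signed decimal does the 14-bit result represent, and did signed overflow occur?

-3571; overflow

01_1001_0101_1110 → 01100101011110 = 6494 (signed)
01_1000_1010_1111 → 01100010101111 = 6319 (signed)
  01100101011110
+ 01100010101111
= 11001000001101
Result 11001000001101: MSB = 1 → 12813 − 16384 = -3571.
Both addends are non-negative but the stored result is negative: signed overflow. The true value 6494 + 6319 = 12813 lies outside [-8192, 8191].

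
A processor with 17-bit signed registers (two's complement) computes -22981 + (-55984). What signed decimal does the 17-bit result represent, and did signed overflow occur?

52107; overflow

-22981 → 11010011000111011
-55984 → 10010010101010000
  11010011000111011
+ 10010010101010000
= 01100101110001011  (discard carry-out 1)
Result 01100101110001011: MSB = 0 → value 52107.
Both addends are negative but the stored result is non-negative: signed overflow. The true value -22981 + (-55984) = -78965 lies outside [-65536, 65535].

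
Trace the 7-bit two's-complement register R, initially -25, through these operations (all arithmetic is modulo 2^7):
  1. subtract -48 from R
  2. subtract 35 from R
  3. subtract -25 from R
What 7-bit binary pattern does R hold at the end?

0001101

Start: R = -25 = 1100111.
R = -25 − (-48) = 23 = 0010111
R = 23 − 35 = -12 = 1110100
R = -12 − (-25) = 13 = 0001101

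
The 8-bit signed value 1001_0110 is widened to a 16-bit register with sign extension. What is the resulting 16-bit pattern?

MSB of 10010110 is 1; replicate it into the new high bits.
11111111|10010110 → 1111111110010110 (still -106).

1111111110010110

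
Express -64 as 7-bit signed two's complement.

1000000

|-64| = 64 = 1000000 in 7 bits.
Invert the bits: 0111111. Add 1: 1000000.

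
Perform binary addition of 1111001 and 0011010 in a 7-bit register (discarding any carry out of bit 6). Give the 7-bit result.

0010011

  1111001
+ 0011010
= 0010011  (discard carry-out 1)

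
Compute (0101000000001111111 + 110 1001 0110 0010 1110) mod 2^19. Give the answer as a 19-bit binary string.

0010001011010101101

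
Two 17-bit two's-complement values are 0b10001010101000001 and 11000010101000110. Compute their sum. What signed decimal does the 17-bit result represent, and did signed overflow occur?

39559; overflow

0b10001010101000001 → 10001010101000001 = -60095 (signed)
11000010101000110 = -31418 (signed)
  10001010101000001
+ 11000010101000110
= 01001101010000111  (discard carry-out 1)
Result 01001101010000111: MSB = 0 → value 39559.
Both addends are negative but the stored result is non-negative: signed overflow. The true value -60095 + (-31418) = -91513 lies outside [-65536, 65535].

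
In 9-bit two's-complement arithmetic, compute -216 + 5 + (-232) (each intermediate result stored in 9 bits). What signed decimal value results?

-216 + 5 = -211 (100101101)
-211 + (-232) = -443 → wraps to 69 (001000101)

69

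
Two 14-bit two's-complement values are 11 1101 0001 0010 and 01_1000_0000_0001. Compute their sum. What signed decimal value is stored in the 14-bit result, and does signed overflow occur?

11 1101 0001 0010 → 11110100010010 = -750 (signed)
01_1000_0000_0001 → 01100000000001 = 6145 (signed)
  11110100010010
+ 01100000000001
= 01010100010011  (discard carry-out 1)
Result 01010100010011: MSB = 0 → value 5395.
Addends have opposite signs, so signed overflow cannot occur.

5395; no overflow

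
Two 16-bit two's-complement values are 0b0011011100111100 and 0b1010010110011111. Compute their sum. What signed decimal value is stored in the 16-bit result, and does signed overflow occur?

0b0011011100111100 → 0011011100111100 = 14140 (signed)
0b1010010110011111 → 1010010110011111 = -23137 (signed)
  0011011100111100
+ 1010010110011111
= 1101110011011011
Result 1101110011011011: MSB = 1 → 56539 − 65536 = -8997.
Addends have opposite signs, so signed overflow cannot occur.

-8997; no overflow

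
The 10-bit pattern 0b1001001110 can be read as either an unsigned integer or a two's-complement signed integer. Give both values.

Unsigned: 1001001110 = 590.
Signed: MSB=1 → 590 − 1024 = -434.

unsigned = 590, signed = -434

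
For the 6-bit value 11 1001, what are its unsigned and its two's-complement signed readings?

Unsigned: 111001 = 57.
Signed: MSB=1 → 57 − 64 = -7.

unsigned = 57, signed = -7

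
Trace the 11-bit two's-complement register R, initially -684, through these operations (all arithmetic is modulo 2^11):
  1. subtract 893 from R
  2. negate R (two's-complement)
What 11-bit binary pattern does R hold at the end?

11000101001

Start: R = -684 = 10101010100.
R = -684 − 893 = -1577; wraps to 471 = 00111010111
R = −(471) = -471 = 11000101001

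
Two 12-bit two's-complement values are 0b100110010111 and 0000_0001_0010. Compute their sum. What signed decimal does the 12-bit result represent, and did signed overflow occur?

-1623; no overflow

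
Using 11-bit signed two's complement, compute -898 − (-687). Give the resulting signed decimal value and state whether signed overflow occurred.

-211; no overflow

-898 → 10001111110
-687 → 10101010001
Subtract via negate-and-add: invert 10101010001 + 1 = 01010101111 (i.e. 687).
  10001111110
+ 01010101111
= 11100101101
Result 11100101101: MSB = 1 → 1837 − 2048 = -211.
Addends (after negating the subtrahend) have opposite signs, so signed overflow cannot occur.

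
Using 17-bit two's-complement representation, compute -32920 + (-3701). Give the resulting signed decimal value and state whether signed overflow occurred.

-36621; no overflow

-32920 → 10111111101101000
-3701 → 11111000110001011
  10111111101101000
+ 11111000110001011
= 10111000011110011  (discard carry-out 1)
Result 10111000011110011: MSB = 1 → 94451 − 131072 = -36621.
Both addends are negative and so is the stored result: no signed overflow.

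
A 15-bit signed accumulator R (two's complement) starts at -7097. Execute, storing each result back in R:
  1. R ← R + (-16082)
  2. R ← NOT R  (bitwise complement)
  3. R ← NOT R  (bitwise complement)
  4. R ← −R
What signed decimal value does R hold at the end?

-9589

Start: R = -7097 = 110010001000111.
R = -7097 + (-16082) = -23179; wraps to 9589 = 010010101110101
R = NOT 010010101110101 = 101101010001010 = -9590
R = NOT 101101010001010 = 010010101110101 = 9589
R = −(9589) = -9589 = 101101010001011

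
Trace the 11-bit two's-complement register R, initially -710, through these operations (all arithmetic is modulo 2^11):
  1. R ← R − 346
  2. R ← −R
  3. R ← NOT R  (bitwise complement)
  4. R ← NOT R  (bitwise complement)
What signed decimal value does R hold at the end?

Start: R = -710 = 10100111010.
R = -710 − 346 = -1056; wraps to 992 = 01111100000
R = −(992) = -992 = 10000100000
R = NOT 10000100000 = 01111011111 = 991
R = NOT 01111011111 = 10000100000 = -992

-992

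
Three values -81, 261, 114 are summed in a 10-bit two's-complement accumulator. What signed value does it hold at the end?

294

-81 + 261 = 180 (0010110100)
180 + 114 = 294 (0100100110)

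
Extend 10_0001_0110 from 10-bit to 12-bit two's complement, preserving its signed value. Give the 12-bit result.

111000010110

MSB of 1000010110 is 1; replicate it into the new high bits.
11|1000010110 → 111000010110 (still -490).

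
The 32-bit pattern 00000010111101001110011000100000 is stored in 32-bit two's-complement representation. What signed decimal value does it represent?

MSB is 0, so the value is non-negative: 00000010111101001110011000100000 = 49604128.

49604128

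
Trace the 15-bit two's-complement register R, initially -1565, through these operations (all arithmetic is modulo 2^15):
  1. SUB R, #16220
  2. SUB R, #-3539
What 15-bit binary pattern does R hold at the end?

100100001011010

Start: R = -1565 = 111100111100011.
R = -1565 − 16220 = -17785; wraps to 14983 = 011101010000111
R = 14983 − (-3539) = 18522; wraps to -14246 = 100100001011010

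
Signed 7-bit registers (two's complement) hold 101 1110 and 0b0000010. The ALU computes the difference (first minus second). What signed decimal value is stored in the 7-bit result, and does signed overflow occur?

101 1110 → 1011110 = -34 (signed)
0b0000010 → 0000010 = 2 (signed)
Subtract via negate-and-add: invert 0000010 + 1 = 1111110 (i.e. -2).
  1011110
+ 1111110
= 1011100  (discard carry-out 1)
Result 1011100: MSB = 1 → 92 − 128 = -36.
Both addends (after negating the subtrahend) are negative and so is the stored result: no signed overflow.

-36; no overflow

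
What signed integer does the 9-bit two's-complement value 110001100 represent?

MSB is 1, so the value is negative.
Invert: 001110011. Add 1: 001110100 = 116. So the value is −116.

-116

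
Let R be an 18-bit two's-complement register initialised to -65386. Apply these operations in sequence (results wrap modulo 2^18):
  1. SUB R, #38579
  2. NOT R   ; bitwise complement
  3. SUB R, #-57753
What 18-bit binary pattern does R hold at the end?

100111011110110101

Start: R = -65386 = 110000000010010110.
R = -65386 − 38579 = -103965 = 100110100111100011
R = NOT 100110100111100011 = 011001011000011100 = 103964
R = 103964 − (-57753) = 161717; wraps to -100427 = 100111011110110101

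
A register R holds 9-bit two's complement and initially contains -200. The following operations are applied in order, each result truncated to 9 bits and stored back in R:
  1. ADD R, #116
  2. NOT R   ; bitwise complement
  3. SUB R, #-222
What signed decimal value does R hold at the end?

-207

Start: R = -200 = 100111000.
R = -200 + 116 = -84 = 110101100
R = NOT 110101100 = 001010011 = 83
R = 83 − (-222) = 305; wraps to -207 = 100110001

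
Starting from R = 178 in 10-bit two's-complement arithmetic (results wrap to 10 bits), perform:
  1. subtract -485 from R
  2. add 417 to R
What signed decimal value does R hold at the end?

56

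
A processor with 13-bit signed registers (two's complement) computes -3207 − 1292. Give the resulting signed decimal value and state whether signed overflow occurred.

3693; overflow

-3207 → 1001101111001
1292 → 0010100001100
Subtract via negate-and-add: invert 0010100001100 + 1 = 1101011110100 (i.e. -1292).
  1001101111001
+ 1101011110100
= 0111001101101  (discard carry-out 1)
Result 0111001101101: MSB = 0 → value 3693.
Both addends (after negating the subtrahend) are negative but the stored result is non-negative: signed overflow. The true value -3207 − 1292 = -4499 lies outside [-4096, 4095].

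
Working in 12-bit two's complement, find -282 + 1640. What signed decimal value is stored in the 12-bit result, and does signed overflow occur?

1358; no overflow

-282 → 111011100110
1640 → 011001101000
  111011100110
+ 011001101000
= 010101001110  (discard carry-out 1)
Result 010101001110: MSB = 0 → value 1358.
Addends have opposite signs, so signed overflow cannot occur.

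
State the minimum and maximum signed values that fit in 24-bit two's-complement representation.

Minimum: −2^23 = -8388608.
Maximum: 2^23 − 1 = 8388607.

min = -8388608, max = 8388607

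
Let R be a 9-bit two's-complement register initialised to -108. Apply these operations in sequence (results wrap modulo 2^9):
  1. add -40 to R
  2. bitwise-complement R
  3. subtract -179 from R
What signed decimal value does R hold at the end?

Start: R = -108 = 110010100.
R = -108 + (-40) = -148 = 101101100
R = NOT 101101100 = 010010011 = 147
R = 147 − (-179) = 326; wraps to -186 = 101000110

-186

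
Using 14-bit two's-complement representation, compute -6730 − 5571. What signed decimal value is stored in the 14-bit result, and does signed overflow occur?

-6730 → 10010110110110
5571 → 01010111000011
Subtract via negate-and-add: invert 01010111000011 + 1 = 10101000111101 (i.e. -5571).
  10010110110110
+ 10101000111101
= 00111111110011  (discard carry-out 1)
Result 00111111110011: MSB = 0 → value 4083.
Both addends (after negating the subtrahend) are negative but the stored result is non-negative: signed overflow. The true value -6730 − 5571 = -12301 lies outside [-8192, 8191].

4083; overflow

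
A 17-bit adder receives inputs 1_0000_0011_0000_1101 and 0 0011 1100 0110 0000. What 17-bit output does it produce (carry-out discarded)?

10011111101101101

  10000001100001101
+ 00011110001100000
= 10011111101101101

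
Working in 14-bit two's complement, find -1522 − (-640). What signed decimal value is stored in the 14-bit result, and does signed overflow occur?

-1522 → 11101000001110
-640 → 11110110000000
Subtract via negate-and-add: invert 11110110000000 + 1 = 00001010000000 (i.e. 640).
  11101000001110
+ 00001010000000
= 11110010001110
Result 11110010001110: MSB = 1 → 15502 − 16384 = -882.
Addends (after negating the subtrahend) have opposite signs, so signed overflow cannot occur.

-882; no overflow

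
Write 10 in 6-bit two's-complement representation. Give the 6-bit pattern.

10 is non-negative, so write it directly in 6 bits: 001010.

001010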